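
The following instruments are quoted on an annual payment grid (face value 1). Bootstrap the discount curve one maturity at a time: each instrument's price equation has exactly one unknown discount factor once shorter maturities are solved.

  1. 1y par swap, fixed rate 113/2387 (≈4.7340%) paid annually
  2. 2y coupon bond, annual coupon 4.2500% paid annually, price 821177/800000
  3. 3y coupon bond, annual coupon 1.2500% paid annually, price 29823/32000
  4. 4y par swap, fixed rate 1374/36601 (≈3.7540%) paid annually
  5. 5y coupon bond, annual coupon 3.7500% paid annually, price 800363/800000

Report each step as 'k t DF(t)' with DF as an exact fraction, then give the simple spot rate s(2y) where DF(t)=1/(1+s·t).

step 1 [1y] swap r/1=113/2387: DF=(1 − 113/2387·(0))/(1+113/2387) = 2387/2500 ≈ 0.954800
step 2 [2y] bond c/1=17/400: DF=(821177/800000 − 17/400·(0.954800))/(1+17/400) = 9457/10000 ≈ 0.945700
step 3 [3y] bond c/1=1/80: DF=(29823/32000 − 1/80·(0.954800+0.945700))/(1+1/80) = 897/1000 ≈ 0.897000
step 4 [4y] swap r/1=1374/36601: DF=(1 − 1374/36601·(0.954800+0.945700+0.897000))/(1+1374/36601) = 4313/5000 ≈ 0.862600
step 5 [5y] bond c/1=3/80: DF=(800363/800000 − 3/80·(0.954800+0.945700+0.897000+0.862600))/(1+3/80) = 104/125 ≈ 0.832000

1 1 2387/2500
2 2 9457/10000
3 3 897/1000
4 4 4313/5000
5 5 104/125
s(2y) = (1/(9457/10000) − 1)/(2) = 543/18914 ≈ 2.8709%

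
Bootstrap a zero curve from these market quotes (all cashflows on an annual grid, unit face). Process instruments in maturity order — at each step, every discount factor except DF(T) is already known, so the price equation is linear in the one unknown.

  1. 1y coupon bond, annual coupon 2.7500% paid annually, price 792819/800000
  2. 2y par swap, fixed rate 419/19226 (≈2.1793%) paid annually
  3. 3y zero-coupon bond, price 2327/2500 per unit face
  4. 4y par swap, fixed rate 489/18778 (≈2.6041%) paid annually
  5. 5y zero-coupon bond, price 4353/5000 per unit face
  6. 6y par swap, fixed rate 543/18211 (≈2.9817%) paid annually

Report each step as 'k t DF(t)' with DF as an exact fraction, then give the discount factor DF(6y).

1 1 1929/2000
2 2 9581/10000
3 3 2327/2500
4 4 4511/5000
5 5 4353/5000
6 6 8371/10000
DF(6y) = 8371/10000 ≈ 0.837100

step 1 [1y] bond c/1=11/400: DF=(792819/800000 − 11/400·(0))/(1+11/400) = 1929/2000 ≈ 0.964500
step 2 [2y] swap r/1=419/19226: DF=(1 − 419/19226·(0.964500))/(1+419/19226) = 9581/10000 ≈ 0.958100
step 3 [3y] zero: DF = P = 2327/2500 ≈ 0.930800
step 4 [4y] swap r/1=489/18778: DF=(1 − 489/18778·(0.964500+0.958100+0.930800))/(1+489/18778) = 4511/5000 ≈ 0.902200
step 5 [5y] zero: DF = P = 4353/5000 ≈ 0.870600
step 6 [6y] swap r/1=543/18211: DF=(1 − 543/18211·(0.964500+0.958100+0.930800+0.902200+0.870600))/(1+543/18211) = 8371/10000 ≈ 0.837100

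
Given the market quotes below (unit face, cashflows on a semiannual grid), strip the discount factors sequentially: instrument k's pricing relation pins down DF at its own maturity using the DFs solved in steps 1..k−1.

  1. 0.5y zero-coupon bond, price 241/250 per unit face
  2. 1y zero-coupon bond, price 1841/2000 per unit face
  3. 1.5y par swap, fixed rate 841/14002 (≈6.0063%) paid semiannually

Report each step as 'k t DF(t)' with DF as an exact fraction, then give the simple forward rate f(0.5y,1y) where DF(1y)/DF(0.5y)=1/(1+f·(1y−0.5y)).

1 1/2 241/250
2 1 1841/2000
3 3/2 9159/10000
f(0.5y,1y) = ((241/250)/(1841/2000) − 1)/(1/2) = 174/1841 ≈ 9.4514%

step 1 [0.5y] zero: DF = P = 241/250 ≈ 0.964000
step 2 [1y] zero: DF = P = 1841/2000 ≈ 0.920500
step 3 [1.5y] swap r/2=841/28004: DF=(1 − 841/28004·(0.964000+0.920500))/(1+841/28004) = 9159/10000 ≈ 0.915900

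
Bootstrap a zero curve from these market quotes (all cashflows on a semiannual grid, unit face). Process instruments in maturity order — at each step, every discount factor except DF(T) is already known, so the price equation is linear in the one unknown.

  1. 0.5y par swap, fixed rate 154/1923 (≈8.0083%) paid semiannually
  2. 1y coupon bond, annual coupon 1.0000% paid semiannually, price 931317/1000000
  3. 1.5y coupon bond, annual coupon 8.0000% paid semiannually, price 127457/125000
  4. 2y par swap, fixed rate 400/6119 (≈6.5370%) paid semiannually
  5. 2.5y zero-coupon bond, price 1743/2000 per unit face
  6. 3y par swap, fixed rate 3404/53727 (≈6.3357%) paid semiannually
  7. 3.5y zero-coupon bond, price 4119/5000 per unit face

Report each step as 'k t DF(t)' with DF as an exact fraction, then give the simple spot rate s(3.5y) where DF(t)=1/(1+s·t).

1 1/2 1923/2000
2 1 9219/10000
3 3/2 227/250
4 2 22/25
5 5/2 1743/2000
6 3 4149/5000
7 7/2 4119/5000
s(3.5y) = (1/(4119/5000) − 1)/(7/2) = 1762/28833 ≈ 6.1111%

step 1 [0.5y] swap r/2=77/1923: DF=(1 − 77/1923·(0))/(1+77/1923) = 1923/2000 ≈ 0.961500
step 2 [1y] bond c/2=1/200: DF=(931317/1000000 − 1/200·(0.961500))/(1+1/200) = 9219/10000 ≈ 0.921900
step 3 [1.5y] bond c/2=1/25: DF=(127457/125000 − 1/25·(0.961500+0.921900))/(1+1/25) = 227/250 ≈ 0.908000
step 4 [2y] swap r/2=200/6119: DF=(1 − 200/6119·(0.961500+0.921900+0.908000))/(1+200/6119) = 22/25 ≈ 0.880000
step 5 [2.5y] zero: DF = P = 1743/2000 ≈ 0.871500
step 6 [3y] swap r/2=1702/53727: DF=(1 − 1702/53727·(0.961500+0.921900+0.908000+0.880000+0.871500))/(1+1702/53727) = 4149/5000 ≈ 0.829800
step 7 [3.5y] zero: DF = P = 4119/5000 ≈ 0.823800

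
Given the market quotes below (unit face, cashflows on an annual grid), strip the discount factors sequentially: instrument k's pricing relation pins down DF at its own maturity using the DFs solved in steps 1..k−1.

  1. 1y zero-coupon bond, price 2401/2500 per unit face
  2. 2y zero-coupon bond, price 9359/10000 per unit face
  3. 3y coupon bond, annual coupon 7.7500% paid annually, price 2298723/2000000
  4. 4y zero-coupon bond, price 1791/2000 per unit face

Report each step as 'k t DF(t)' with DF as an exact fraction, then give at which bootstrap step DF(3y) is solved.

1 1 2401/2500
2 2 9359/10000
3 3 9303/10000
4 4 1791/2000
DF(3y) is solved at step 3

step 1 [1y] zero: DF = P = 2401/2500 ≈ 0.960400
step 2 [2y] zero: DF = P = 9359/10000 ≈ 0.935900
step 3 [3y] bond c/1=31/400: DF=(2298723/2000000 − 31/400·(0.960400+0.935900))/(1+31/400) = 9303/10000 ≈ 0.930300
step 4 [4y] zero: DF = P = 1791/2000 ≈ 0.895500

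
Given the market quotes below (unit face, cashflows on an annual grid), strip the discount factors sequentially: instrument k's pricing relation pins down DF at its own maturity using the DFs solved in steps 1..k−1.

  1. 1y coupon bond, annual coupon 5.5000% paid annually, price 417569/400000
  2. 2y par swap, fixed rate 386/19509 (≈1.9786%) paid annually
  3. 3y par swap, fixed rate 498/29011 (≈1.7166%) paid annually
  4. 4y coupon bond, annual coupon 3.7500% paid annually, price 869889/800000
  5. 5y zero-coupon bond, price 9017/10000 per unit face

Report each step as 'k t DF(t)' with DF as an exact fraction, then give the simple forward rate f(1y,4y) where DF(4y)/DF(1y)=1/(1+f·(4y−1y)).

1 1 1979/2000
2 2 4807/5000
3 3 4751/5000
4 4 1179/1250
5 5 9017/10000
f(1y,4y) = ((1979/2000)/(1179/1250) − 1)/(3) = 463/28296 ≈ 1.6363%

step 1 [1y] bond c/1=11/200: DF=(417569/400000 − 11/200·(0))/(1+11/200) = 1979/2000 ≈ 0.989500
step 2 [2y] swap r/1=386/19509: DF=(1 − 386/19509·(0.989500))/(1+386/19509) = 4807/5000 ≈ 0.961400
step 3 [3y] swap r/1=498/29011: DF=(1 − 498/29011·(0.989500+0.961400))/(1+498/29011) = 4751/5000 ≈ 0.950200
step 4 [4y] bond c/1=3/80: DF=(869889/800000 − 3/80·(0.989500+0.961400+0.950200))/(1+3/80) = 1179/1250 ≈ 0.943200
step 5 [5y] zero: DF = P = 9017/10000 ≈ 0.901700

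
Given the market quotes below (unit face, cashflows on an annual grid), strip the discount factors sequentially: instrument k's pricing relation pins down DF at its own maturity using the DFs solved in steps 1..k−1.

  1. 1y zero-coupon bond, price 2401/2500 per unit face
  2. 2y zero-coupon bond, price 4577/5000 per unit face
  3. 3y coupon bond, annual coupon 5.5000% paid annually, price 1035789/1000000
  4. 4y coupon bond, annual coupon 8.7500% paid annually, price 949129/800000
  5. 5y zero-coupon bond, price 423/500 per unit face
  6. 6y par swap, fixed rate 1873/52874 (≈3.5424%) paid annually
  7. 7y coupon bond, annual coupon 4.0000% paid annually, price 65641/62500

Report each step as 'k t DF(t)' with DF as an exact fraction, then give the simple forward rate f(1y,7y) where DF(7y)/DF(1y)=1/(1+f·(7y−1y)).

1 1 2401/2500
2 2 4577/5000
3 3 221/250
4 4 8689/10000
5 5 423/500
6 6 8127/10000
7 7 1613/2000
f(1y,7y) = ((2401/2500)/(1613/2000) − 1)/(6) = 513/16130 ≈ 3.1804%

step 1 [1y] zero: DF = P = 2401/2500 ≈ 0.960400
step 2 [2y] zero: DF = P = 4577/5000 ≈ 0.915400
step 3 [3y] bond c/1=11/200: DF=(1035789/1000000 − 11/200·(0.960400+0.915400))/(1+11/200) = 221/250 ≈ 0.884000
step 4 [4y] bond c/1=7/80: DF=(949129/800000 − 7/80·(0.960400+0.915400+0.884000))/(1+7/80) = 8689/10000 ≈ 0.868900
step 5 [5y] zero: DF = P = 423/500 ≈ 0.846000
step 6 [6y] swap r/1=1873/52874: DF=(1 − 1873/52874·(0.960400+0.915400+0.884000+0.868900+0.846000))/(1+1873/52874) = 8127/10000 ≈ 0.812700
step 7 [7y] bond c/1=1/25: DF=(65641/62500 − 1/25·(0.960400+0.915400+0.884000+0.868900+0.846000+0.812700))/(1+1/25) = 1613/2000 ≈ 0.806500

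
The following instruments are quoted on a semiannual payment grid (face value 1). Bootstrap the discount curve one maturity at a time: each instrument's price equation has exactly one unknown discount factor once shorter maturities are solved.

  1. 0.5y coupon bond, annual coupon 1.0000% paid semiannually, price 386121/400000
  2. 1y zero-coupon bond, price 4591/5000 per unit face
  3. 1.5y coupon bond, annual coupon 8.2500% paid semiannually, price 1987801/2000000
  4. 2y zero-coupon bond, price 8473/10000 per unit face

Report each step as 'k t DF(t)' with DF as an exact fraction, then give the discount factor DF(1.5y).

step 1 [0.5y] bond c/2=1/200: DF=(386121/400000 − 1/200·(0))/(1+1/200) = 1921/2000 ≈ 0.960500
step 2 [1y] zero: DF = P = 4591/5000 ≈ 0.918200
step 3 [1.5y] bond c/2=33/800: DF=(1987801/2000000 − 33/800·(0.960500+0.918200))/(1+33/800) = 8801/10000 ≈ 0.880100
step 4 [2y] zero: DF = P = 8473/10000 ≈ 0.847300

1 1/2 1921/2000
2 1 4591/5000
3 3/2 8801/10000
4 2 8473/10000
DF(1.5y) = 8801/10000 ≈ 0.880100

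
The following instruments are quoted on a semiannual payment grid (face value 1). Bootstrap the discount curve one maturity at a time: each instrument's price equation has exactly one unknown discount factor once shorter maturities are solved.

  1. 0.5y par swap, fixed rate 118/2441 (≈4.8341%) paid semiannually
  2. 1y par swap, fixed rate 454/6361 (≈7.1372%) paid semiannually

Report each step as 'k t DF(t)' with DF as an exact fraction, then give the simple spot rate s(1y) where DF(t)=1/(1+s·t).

step 1 [0.5y] swap r/2=59/2441: DF=(1 − 59/2441·(0))/(1+59/2441) = 2441/2500 ≈ 0.976400
step 2 [1y] swap r/2=227/6361: DF=(1 − 227/6361·(0.976400))/(1+227/6361) = 9319/10000 ≈ 0.931900

1 1/2 2441/2500
2 1 9319/10000
s(1y) = (1/(9319/10000) − 1)/(1) = 681/9319 ≈ 7.3077%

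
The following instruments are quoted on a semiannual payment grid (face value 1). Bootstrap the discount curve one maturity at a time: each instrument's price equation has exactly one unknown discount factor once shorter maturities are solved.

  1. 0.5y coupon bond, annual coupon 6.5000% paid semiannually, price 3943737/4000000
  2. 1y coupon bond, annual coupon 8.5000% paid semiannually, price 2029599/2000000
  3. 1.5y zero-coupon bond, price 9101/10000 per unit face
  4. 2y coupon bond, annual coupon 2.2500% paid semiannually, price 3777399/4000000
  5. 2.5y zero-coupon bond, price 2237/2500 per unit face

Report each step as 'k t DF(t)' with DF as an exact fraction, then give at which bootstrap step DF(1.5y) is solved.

step 1 [0.5y] bond c/2=13/400: DF=(3943737/4000000 − 13/400·(0))/(1+13/400) = 9549/10000 ≈ 0.954900
step 2 [1y] bond c/2=17/400: DF=(2029599/2000000 − 17/400·(0.954900))/(1+17/400) = 1869/2000 ≈ 0.934500
step 3 [1.5y] zero: DF = P = 9101/10000 ≈ 0.910100
step 4 [2y] bond c/2=9/800: DF=(3777399/4000000 − 9/800·(0.954900+0.934500+0.910100))/(1+9/800) = 9027/10000 ≈ 0.902700
step 5 [2.5y] zero: DF = P = 2237/2500 ≈ 0.894800

1 1/2 9549/10000
2 1 1869/2000
3 3/2 9101/10000
4 2 9027/10000
5 5/2 2237/2500
DF(1.5y) is solved at step 3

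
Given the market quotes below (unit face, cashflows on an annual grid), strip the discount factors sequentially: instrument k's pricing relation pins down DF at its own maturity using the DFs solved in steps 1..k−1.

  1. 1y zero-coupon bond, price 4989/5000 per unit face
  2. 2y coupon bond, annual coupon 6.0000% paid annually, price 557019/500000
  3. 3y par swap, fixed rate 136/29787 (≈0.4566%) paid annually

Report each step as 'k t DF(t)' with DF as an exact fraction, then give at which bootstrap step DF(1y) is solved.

step 1 [1y] zero: DF = P = 4989/5000 ≈ 0.997800
step 2 [2y] bond c/1=3/50: DF=(557019/500000 − 3/50·(0.997800))/(1+3/50) = 1989/2000 ≈ 0.994500
step 3 [3y] swap r/1=136/29787: DF=(1 − 136/29787·(0.997800+0.994500))/(1+136/29787) = 1233/1250 ≈ 0.986400

1 1 4989/5000
2 2 1989/2000
3 3 1233/1250
DF(1y) is solved at step 1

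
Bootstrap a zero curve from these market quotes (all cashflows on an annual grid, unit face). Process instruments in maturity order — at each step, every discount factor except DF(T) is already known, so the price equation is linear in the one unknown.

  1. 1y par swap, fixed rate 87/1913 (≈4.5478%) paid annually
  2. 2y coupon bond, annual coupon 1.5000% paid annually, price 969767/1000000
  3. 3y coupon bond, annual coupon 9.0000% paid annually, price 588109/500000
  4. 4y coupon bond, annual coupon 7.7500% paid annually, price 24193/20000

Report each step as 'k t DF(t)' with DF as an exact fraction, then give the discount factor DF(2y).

step 1 [1y] swap r/1=87/1913: DF=(1 − 87/1913·(0))/(1+87/1913) = 1913/2000 ≈ 0.956500
step 2 [2y] bond c/1=3/200: DF=(969767/1000000 − 3/200·(0.956500))/(1+3/200) = 9413/10000 ≈ 0.941300
step 3 [3y] bond c/1=9/100: DF=(588109/500000 − 9/100·(0.956500+0.941300))/(1+9/100) = 1153/1250 ≈ 0.922400
step 4 [4y] bond c/1=31/400: DF=(24193/20000 − 31/400·(0.956500+0.941300+0.922400))/(1+31/400) = 4599/5000 ≈ 0.919800

1 1 1913/2000
2 2 9413/10000
3 3 1153/1250
4 4 4599/5000
DF(2y) = 9413/10000 ≈ 0.941300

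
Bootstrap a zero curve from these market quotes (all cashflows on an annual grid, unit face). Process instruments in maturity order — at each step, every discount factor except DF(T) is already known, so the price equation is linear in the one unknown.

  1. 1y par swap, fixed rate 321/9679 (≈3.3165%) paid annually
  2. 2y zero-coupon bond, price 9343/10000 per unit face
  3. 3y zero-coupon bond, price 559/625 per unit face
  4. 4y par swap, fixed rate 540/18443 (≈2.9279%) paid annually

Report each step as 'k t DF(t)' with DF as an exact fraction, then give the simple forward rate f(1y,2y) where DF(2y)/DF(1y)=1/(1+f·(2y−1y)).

step 1 [1y] swap r/1=321/9679: DF=(1 − 321/9679·(0))/(1+321/9679) = 9679/10000 ≈ 0.967900
step 2 [2y] zero: DF = P = 9343/10000 ≈ 0.934300
step 3 [3y] zero: DF = P = 559/625 ≈ 0.894400
step 4 [4y] swap r/1=540/18443: DF=(1 − 540/18443·(0.967900+0.934300+0.894400))/(1+540/18443) = 223/250 ≈ 0.892000

1 1 9679/10000
2 2 9343/10000
3 3 559/625
4 4 223/250
f(1y,2y) = ((9679/10000)/(9343/10000) − 1)/(1) = 336/9343 ≈ 3.5963%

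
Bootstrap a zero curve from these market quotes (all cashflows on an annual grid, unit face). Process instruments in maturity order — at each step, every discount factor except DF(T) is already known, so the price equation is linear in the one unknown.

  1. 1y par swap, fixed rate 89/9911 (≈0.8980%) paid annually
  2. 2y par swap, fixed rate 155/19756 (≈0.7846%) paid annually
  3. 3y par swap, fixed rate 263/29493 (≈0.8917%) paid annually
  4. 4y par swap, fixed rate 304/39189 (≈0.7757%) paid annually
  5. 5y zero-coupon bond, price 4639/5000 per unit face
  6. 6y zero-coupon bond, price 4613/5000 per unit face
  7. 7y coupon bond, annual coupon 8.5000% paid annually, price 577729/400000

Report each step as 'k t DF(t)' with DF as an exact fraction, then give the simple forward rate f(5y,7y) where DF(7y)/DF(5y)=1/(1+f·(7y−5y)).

1 1 9911/10000
2 2 1969/2000
3 3 9737/10000
4 4 606/625
5 5 4639/5000
6 6 4613/5000
7 7 1099/1250
f(5y,7y) = ((4639/5000)/(1099/1250) − 1)/(2) = 243/8792 ≈ 2.7639%

step 1 [1y] swap r/1=89/9911: DF=(1 − 89/9911·(0))/(1+89/9911) = 9911/10000 ≈ 0.991100
step 2 [2y] swap r/1=155/19756: DF=(1 − 155/19756·(0.991100))/(1+155/19756) = 1969/2000 ≈ 0.984500
step 3 [3y] swap r/1=263/29493: DF=(1 − 263/29493·(0.991100+0.984500))/(1+263/29493) = 9737/10000 ≈ 0.973700
step 4 [4y] swap r/1=304/39189: DF=(1 − 304/39189·(0.991100+0.984500+0.973700))/(1+304/39189) = 606/625 ≈ 0.969600
step 5 [5y] zero: DF = P = 4639/5000 ≈ 0.927800
step 6 [6y] zero: DF = P = 4613/5000 ≈ 0.922600
step 7 [7y] bond c/1=17/200: DF=(577729/400000 − 17/200·(0.991100+0.984500+0.973700+0.969600+0.927800+0.922600))/(1+17/200) = 1099/1250 ≈ 0.879200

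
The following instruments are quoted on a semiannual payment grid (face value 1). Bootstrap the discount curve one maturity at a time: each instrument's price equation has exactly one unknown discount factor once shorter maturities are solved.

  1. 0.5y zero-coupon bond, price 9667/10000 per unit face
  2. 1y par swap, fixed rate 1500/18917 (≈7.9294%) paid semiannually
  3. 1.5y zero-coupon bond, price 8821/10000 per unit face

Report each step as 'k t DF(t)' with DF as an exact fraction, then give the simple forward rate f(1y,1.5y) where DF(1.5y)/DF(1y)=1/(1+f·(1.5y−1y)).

1 1/2 9667/10000
2 1 37/40
3 3/2 8821/10000
f(1y,1.5y) = ((37/40)/(8821/10000) − 1)/(1/2) = 858/8821 ≈ 9.7268%

step 1 [0.5y] zero: DF = P = 9667/10000 ≈ 0.966700
step 2 [1y] swap r/2=750/18917: DF=(1 − 750/18917·(0.966700))/(1+750/18917) = 37/40 ≈ 0.925000
step 3 [1.5y] zero: DF = P = 8821/10000 ≈ 0.882100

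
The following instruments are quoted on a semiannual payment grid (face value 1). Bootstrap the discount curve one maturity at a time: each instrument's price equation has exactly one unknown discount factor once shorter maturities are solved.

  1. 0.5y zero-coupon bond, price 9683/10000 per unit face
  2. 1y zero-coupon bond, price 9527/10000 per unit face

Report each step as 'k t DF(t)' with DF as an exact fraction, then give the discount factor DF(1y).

step 1 [0.5y] zero: DF = P = 9683/10000 ≈ 0.968300
step 2 [1y] zero: DF = P = 9527/10000 ≈ 0.952700

1 1/2 9683/10000
2 1 9527/10000
DF(1y) = 9527/10000 ≈ 0.952700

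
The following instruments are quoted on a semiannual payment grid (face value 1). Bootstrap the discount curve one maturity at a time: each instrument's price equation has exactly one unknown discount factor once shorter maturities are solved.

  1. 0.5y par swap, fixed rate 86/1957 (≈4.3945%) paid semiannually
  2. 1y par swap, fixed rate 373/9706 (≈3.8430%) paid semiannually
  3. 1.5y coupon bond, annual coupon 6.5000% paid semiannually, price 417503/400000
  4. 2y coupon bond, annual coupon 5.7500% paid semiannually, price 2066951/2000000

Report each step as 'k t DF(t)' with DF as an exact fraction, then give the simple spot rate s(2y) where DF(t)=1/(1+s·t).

step 1 [0.5y] swap r/2=43/1957: DF=(1 − 43/1957·(0))/(1+43/1957) = 1957/2000 ≈ 0.978500
step 2 [1y] swap r/2=373/19412: DF=(1 − 373/19412·(0.978500))/(1+373/19412) = 9627/10000 ≈ 0.962700
step 3 [1.5y] bond c/2=13/400: DF=(417503/400000 − 13/400·(0.978500+0.962700))/(1+13/400) = 4749/5000 ≈ 0.949800
step 4 [2y] bond c/2=23/800: DF=(2066951/2000000 − 23/800·(0.978500+0.962700+0.949800))/(1+23/800) = 4619/5000 ≈ 0.923800

1 1/2 1957/2000
2 1 9627/10000
3 3/2 4749/5000
4 2 4619/5000
s(2y) = (1/(4619/5000) − 1)/(2) = 381/9238 ≈ 4.1243%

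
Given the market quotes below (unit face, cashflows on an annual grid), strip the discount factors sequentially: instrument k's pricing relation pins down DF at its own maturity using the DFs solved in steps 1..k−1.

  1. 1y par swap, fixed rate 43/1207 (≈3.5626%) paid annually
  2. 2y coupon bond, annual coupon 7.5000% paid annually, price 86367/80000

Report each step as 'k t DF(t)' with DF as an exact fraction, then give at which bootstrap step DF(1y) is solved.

step 1 [1y] swap r/1=43/1207: DF=(1 − 43/1207·(0))/(1+43/1207) = 1207/1250 ≈ 0.965600
step 2 [2y] bond c/1=3/40: DF=(86367/80000 − 3/40·(0.965600))/(1+3/40) = 9369/10000 ≈ 0.936900

1 1 1207/1250
2 2 9369/10000
DF(1y) is solved at step 1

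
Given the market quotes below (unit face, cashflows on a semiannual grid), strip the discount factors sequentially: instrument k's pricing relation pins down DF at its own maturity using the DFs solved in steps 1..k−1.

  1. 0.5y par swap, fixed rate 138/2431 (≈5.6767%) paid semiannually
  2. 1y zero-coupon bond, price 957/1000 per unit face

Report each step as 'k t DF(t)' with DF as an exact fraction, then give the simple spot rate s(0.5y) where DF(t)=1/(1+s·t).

1 1/2 2431/2500
2 1 957/1000
s(0.5y) = (1/(2431/2500) − 1)/(1/2) = 138/2431 ≈ 5.6767%

step 1 [0.5y] swap r/2=69/2431: DF=(1 − 69/2431·(0))/(1+69/2431) = 2431/2500 ≈ 0.972400
step 2 [1y] zero: DF = P = 957/1000 ≈ 0.957000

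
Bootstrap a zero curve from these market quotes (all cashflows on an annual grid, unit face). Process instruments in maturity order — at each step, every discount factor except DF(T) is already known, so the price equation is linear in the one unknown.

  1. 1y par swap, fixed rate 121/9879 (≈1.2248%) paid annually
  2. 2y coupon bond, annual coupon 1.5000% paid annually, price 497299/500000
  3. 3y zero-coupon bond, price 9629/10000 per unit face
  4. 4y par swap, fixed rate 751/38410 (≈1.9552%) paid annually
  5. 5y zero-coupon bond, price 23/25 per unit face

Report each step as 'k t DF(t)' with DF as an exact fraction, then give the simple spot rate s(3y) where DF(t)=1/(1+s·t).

step 1 [1y] swap r/1=121/9879: DF=(1 − 121/9879·(0))/(1+121/9879) = 9879/10000 ≈ 0.987900
step 2 [2y] bond c/1=3/200: DF=(497299/500000 − 3/200·(0.987900))/(1+3/200) = 9653/10000 ≈ 0.965300
step 3 [3y] zero: DF = P = 9629/10000 ≈ 0.962900
step 4 [4y] swap r/1=751/38410: DF=(1 − 751/38410·(0.987900+0.965300+0.962900))/(1+751/38410) = 9249/10000 ≈ 0.924900
step 5 [5y] zero: DF = P = 23/25 ≈ 0.920000

1 1 9879/10000
2 2 9653/10000
3 3 9629/10000
4 4 9249/10000
5 5 23/25
s(3y) = (1/(9629/10000) − 1)/(3) = 371/28887 ≈ 1.2843%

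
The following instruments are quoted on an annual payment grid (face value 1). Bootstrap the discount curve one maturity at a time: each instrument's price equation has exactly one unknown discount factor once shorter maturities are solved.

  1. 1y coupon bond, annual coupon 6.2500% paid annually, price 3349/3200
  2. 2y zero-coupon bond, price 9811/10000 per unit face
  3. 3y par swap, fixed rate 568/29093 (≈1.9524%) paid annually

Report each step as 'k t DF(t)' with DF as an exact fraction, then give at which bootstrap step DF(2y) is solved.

step 1 [1y] bond c/1=1/16: DF=(3349/3200 − 1/16·(0))/(1+1/16) = 197/200 ≈ 0.985000
step 2 [2y] zero: DF = P = 9811/10000 ≈ 0.981100
step 3 [3y] swap r/1=568/29093: DF=(1 − 568/29093·(0.985000+0.981100))/(1+568/29093) = 1179/1250 ≈ 0.943200

1 1 197/200
2 2 9811/10000
3 3 1179/1250
DF(2y) is solved at step 2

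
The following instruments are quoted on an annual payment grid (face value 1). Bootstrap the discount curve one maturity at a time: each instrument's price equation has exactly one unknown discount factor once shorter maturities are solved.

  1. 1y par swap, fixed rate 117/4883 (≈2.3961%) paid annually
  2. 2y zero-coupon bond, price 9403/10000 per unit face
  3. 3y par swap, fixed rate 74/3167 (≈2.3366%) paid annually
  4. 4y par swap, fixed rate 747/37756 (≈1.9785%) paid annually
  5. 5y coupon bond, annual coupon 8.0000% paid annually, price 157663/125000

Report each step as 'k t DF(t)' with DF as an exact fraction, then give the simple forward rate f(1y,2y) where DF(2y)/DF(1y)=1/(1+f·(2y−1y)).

step 1 [1y] swap r/1=117/4883: DF=(1 − 117/4883·(0))/(1+117/4883) = 4883/5000 ≈ 0.976600
step 2 [2y] zero: DF = P = 9403/10000 ≈ 0.940300
step 3 [3y] swap r/1=74/3167: DF=(1 − 74/3167·(0.976600+0.940300))/(1+74/3167) = 4667/5000 ≈ 0.933400
step 4 [4y] swap r/1=747/37756: DF=(1 − 747/37756·(0.976600+0.940300+0.933400))/(1+747/37756) = 9253/10000 ≈ 0.925300
step 5 [5y] bond c/1=2/25: DF=(157663/125000 − 2/25·(0.976600+0.940300+0.933400+0.925300))/(1+2/25) = 4441/5000 ≈ 0.888200

1 1 4883/5000
2 2 9403/10000
3 3 4667/5000
4 4 9253/10000
5 5 4441/5000
f(1y,2y) = ((4883/5000)/(9403/10000) − 1)/(1) = 363/9403 ≈ 3.8605%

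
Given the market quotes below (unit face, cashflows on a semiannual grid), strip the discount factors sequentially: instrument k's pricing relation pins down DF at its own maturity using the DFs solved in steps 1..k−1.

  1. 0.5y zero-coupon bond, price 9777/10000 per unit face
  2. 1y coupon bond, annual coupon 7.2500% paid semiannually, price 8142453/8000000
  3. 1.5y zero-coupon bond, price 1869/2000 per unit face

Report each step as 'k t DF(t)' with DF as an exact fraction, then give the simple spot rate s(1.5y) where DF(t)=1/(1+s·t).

step 1 [0.5y] zero: DF = P = 9777/10000 ≈ 0.977700
step 2 [1y] bond c/2=29/800: DF=(8142453/8000000 − 29/800·(0.977700))/(1+29/800) = 237/250 ≈ 0.948000
step 3 [1.5y] zero: DF = P = 1869/2000 ≈ 0.934500

1 1/2 9777/10000
2 1 237/250
3 3/2 1869/2000
s(1.5y) = (1/(1869/2000) − 1)/(3/2) = 262/5607 ≈ 4.6727%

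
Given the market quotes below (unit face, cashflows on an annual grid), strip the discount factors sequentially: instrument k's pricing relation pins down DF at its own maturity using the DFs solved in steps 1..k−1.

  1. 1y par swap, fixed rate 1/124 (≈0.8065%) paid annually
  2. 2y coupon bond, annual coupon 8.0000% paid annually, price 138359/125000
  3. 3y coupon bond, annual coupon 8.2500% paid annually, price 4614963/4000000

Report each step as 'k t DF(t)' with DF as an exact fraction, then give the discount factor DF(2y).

step 1 [1y] swap r/1=1/124: DF=(1 − 1/124·(0))/(1+1/124) = 124/125 ≈ 0.992000
step 2 [2y] bond c/1=2/25: DF=(138359/125000 − 2/25·(0.992000))/(1+2/25) = 4757/5000 ≈ 0.951400
step 3 [3y] bond c/1=33/400: DF=(4614963/4000000 − 33/400·(0.992000+0.951400))/(1+33/400) = 9177/10000 ≈ 0.917700

1 1 124/125
2 2 4757/5000
3 3 9177/10000
DF(2y) = 4757/5000 ≈ 0.951400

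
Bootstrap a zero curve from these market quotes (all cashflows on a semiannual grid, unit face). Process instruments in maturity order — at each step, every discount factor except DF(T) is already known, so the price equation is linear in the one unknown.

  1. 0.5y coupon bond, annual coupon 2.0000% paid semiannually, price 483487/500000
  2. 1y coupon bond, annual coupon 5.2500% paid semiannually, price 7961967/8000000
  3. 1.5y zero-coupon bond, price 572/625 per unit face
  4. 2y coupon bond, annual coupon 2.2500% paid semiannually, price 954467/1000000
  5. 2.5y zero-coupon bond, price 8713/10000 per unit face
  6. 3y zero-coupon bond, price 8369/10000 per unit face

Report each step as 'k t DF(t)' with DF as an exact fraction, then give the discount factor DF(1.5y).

1 1/2 4787/5000
2 1 9453/10000
3 3/2 572/625
4 2 73/80
5 5/2 8713/10000
6 3 8369/10000
DF(1.5y) = 572/625 ≈ 0.915200

step 1 [0.5y] bond c/2=1/100: DF=(483487/500000 − 1/100·(0))/(1+1/100) = 4787/5000 ≈ 0.957400
step 2 [1y] bond c/2=21/800: DF=(7961967/8000000 − 21/800·(0.957400))/(1+21/800) = 9453/10000 ≈ 0.945300
step 3 [1.5y] zero: DF = P = 572/625 ≈ 0.915200
step 4 [2y] bond c/2=9/800: DF=(954467/1000000 − 9/800·(0.957400+0.945300+0.915200))/(1+9/800) = 73/80 ≈ 0.912500
step 5 [2.5y] zero: DF = P = 8713/10000 ≈ 0.871300
step 6 [3y] zero: DF = P = 8369/10000 ≈ 0.836900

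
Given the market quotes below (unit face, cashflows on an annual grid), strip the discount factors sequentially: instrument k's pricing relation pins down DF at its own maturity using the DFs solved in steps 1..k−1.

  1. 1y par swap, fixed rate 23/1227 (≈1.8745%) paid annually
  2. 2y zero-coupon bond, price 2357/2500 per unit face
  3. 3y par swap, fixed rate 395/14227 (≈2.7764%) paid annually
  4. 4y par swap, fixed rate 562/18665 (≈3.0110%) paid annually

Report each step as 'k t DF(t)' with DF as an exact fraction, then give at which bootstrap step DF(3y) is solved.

step 1 [1y] swap r/1=23/1227: DF=(1 − 23/1227·(0))/(1+23/1227) = 1227/1250 ≈ 0.981600
step 2 [2y] zero: DF = P = 2357/2500 ≈ 0.942800
step 3 [3y] swap r/1=395/14227: DF=(1 − 395/14227·(0.981600+0.942800))/(1+395/14227) = 921/1000 ≈ 0.921000
step 4 [4y] swap r/1=562/18665: DF=(1 − 562/18665·(0.981600+0.942800+0.921000))/(1+562/18665) = 2219/2500 ≈ 0.887600

1 1 1227/1250
2 2 2357/2500
3 3 921/1000
4 4 2219/2500
DF(3y) is solved at step 3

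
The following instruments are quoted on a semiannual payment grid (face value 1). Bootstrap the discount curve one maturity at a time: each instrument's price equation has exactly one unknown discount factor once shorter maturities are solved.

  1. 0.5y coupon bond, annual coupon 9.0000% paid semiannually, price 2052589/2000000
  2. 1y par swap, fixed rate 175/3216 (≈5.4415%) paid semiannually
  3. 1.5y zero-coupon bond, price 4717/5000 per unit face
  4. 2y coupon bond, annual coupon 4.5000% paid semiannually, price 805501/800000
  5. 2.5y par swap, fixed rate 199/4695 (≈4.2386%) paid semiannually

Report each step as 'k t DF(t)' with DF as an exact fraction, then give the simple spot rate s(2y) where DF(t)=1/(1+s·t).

step 1 [0.5y] bond c/2=9/200: DF=(2052589/2000000 − 9/200·(0))/(1+9/200) = 9821/10000 ≈ 0.982100
step 2 [1y] swap r/2=175/6432: DF=(1 − 175/6432·(0.982100))/(1+175/6432) = 379/400 ≈ 0.947500
step 3 [1.5y] zero: DF = P = 4717/5000 ≈ 0.943400
step 4 [2y] bond c/2=9/400: DF=(805501/800000 − 9/400·(0.982100+0.947500+0.943400))/(1+9/400) = 1843/2000 ≈ 0.921500
step 5 [2.5y] swap r/2=199/9390: DF=(1 − 199/9390·(0.982100+0.947500+0.943400+0.921500))/(1+199/9390) = 1801/2000 ≈ 0.900500

1 1/2 9821/10000
2 1 379/400
3 3/2 4717/5000
4 2 1843/2000
5 5/2 1801/2000
s(2y) = (1/(1843/2000) − 1)/(2) = 157/3686 ≈ 4.2594%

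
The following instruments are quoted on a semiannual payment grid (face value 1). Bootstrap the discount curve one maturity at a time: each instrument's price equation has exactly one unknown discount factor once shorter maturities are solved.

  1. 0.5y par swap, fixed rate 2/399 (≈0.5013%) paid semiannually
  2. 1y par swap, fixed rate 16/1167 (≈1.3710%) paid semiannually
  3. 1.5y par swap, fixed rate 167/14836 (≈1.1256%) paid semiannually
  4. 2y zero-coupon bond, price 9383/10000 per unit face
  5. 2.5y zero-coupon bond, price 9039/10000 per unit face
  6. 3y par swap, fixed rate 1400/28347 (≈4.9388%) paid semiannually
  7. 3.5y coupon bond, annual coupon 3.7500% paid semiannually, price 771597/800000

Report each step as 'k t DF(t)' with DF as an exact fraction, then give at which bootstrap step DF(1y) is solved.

1 1/2 399/400
2 1 1233/1250
3 3/2 9833/10000
4 2 9383/10000
5 5/2 9039/10000
6 3 43/50
7 7/2 1053/1250
DF(1y) is solved at step 2

step 1 [0.5y] swap r/2=1/399: DF=(1 − 1/399·(0))/(1+1/399) = 399/400 ≈ 0.997500
step 2 [1y] swap r/2=8/1167: DF=(1 − 8/1167·(0.997500))/(1+8/1167) = 1233/1250 ≈ 0.986400
step 3 [1.5y] swap r/2=167/29672: DF=(1 − 167/29672·(0.997500+0.986400))/(1+167/29672) = 9833/10000 ≈ 0.983300
step 4 [2y] zero: DF = P = 9383/10000 ≈ 0.938300
step 5 [2.5y] zero: DF = P = 9039/10000 ≈ 0.903900
step 6 [3y] swap r/2=700/28347: DF=(1 − 700/28347·(0.997500+0.986400+0.983300+0.938300+0.903900))/(1+700/28347) = 43/50 ≈ 0.860000
step 7 [3.5y] bond c/2=3/160: DF=(771597/800000 − 3/160·(0.997500+0.986400+0.983300+0.938300+0.903900+0.860000))/(1+3/160) = 1053/1250 ≈ 0.842400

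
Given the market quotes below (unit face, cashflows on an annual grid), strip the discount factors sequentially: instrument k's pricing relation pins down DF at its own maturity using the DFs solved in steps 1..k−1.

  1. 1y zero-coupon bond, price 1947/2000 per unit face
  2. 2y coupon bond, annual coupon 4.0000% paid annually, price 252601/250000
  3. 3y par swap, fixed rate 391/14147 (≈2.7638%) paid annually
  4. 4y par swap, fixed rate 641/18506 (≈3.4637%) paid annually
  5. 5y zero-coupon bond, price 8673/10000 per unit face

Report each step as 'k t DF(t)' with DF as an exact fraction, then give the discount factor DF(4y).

1 1 1947/2000
2 2 9341/10000
3 3 4609/5000
4 4 4359/5000
5 5 8673/10000
DF(4y) = 4359/5000 ≈ 0.871800

step 1 [1y] zero: DF = P = 1947/2000 ≈ 0.973500
step 2 [2y] bond c/1=1/25: DF=(252601/250000 − 1/25·(0.973500))/(1+1/25) = 9341/10000 ≈ 0.934100
step 3 [3y] swap r/1=391/14147: DF=(1 − 391/14147·(0.973500+0.934100))/(1+391/14147) = 4609/5000 ≈ 0.921800
step 4 [4y] swap r/1=641/18506: DF=(1 − 641/18506·(0.973500+0.934100+0.921800))/(1+641/18506) = 4359/5000 ≈ 0.871800
step 5 [5y] zero: DF = P = 8673/10000 ≈ 0.867300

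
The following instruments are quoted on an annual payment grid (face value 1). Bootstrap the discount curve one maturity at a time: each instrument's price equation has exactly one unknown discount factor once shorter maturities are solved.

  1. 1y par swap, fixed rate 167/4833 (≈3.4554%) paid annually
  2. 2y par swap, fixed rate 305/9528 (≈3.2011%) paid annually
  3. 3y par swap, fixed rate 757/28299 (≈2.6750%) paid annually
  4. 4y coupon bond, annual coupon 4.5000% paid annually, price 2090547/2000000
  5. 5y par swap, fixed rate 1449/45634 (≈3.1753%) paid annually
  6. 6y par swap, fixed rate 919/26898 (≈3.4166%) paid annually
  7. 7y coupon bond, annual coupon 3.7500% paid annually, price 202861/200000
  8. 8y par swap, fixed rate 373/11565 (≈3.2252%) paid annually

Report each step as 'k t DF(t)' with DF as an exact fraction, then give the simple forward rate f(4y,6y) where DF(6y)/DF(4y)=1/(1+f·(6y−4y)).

step 1 [1y] swap r/1=167/4833: DF=(1 − 167/4833·(0))/(1+167/4833) = 4833/5000 ≈ 0.966600
step 2 [2y] swap r/1=305/9528: DF=(1 − 305/9528·(0.966600))/(1+305/9528) = 939/1000 ≈ 0.939000
step 3 [3y] swap r/1=757/28299: DF=(1 − 757/28299·(0.966600+0.939000))/(1+757/28299) = 9243/10000 ≈ 0.924300
step 4 [4y] bond c/1=9/200: DF=(2090547/2000000 − 9/200·(0.966600+0.939000+0.924300))/(1+9/200) = 549/625 ≈ 0.878400
step 5 [5y] swap r/1=1449/45634: DF=(1 − 1449/45634·(0.966600+0.939000+0.924300+0.878400))/(1+1449/45634) = 8551/10000 ≈ 0.855100
step 6 [6y] swap r/1=919/26898: DF=(1 − 919/26898·(0.966600+0.939000+0.924300+0.878400+0.855100))/(1+919/26898) = 4081/5000 ≈ 0.816200
step 7 [7y] bond c/1=3/80: DF=(202861/200000 − 3/80·(0.966600+0.939000+0.924300+0.878400+0.855100+0.816200))/(1+3/80) = 979/1250 ≈ 0.783200
step 8 [8y] swap r/1=373/11565: DF=(1 − 373/11565·(0.966600+0.939000+0.924300+0.878400+0.855100+0.816200+0.783200))/(1+373/11565) = 3881/5000 ≈ 0.776200

1 1 4833/5000
2 2 939/1000
3 3 9243/10000
4 4 549/625
5 5 8551/10000
6 6 4081/5000
7 7 979/1250
8 8 3881/5000
f(4y,6y) = ((549/625)/(4081/5000) − 1)/(2) = 311/8162 ≈ 3.8103%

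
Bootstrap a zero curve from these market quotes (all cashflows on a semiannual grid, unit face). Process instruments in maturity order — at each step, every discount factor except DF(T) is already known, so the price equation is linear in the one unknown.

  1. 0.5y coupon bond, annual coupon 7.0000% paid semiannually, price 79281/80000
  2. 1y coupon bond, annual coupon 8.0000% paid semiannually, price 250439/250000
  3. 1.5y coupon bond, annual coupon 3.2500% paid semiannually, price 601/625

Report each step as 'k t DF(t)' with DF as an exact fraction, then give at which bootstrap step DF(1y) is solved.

1 1/2 383/400
2 1 579/625
3 3/2 9161/10000
DF(1y) is solved at step 2

step 1 [0.5y] bond c/2=7/200: DF=(79281/80000 − 7/200·(0))/(1+7/200) = 383/400 ≈ 0.957500
step 2 [1y] bond c/2=1/25: DF=(250439/250000 − 1/25·(0.957500))/(1+1/25) = 579/625 ≈ 0.926400
step 3 [1.5y] bond c/2=13/800: DF=(601/625 − 13/800·(0.957500+0.926400))/(1+13/800) = 9161/10000 ≈ 0.916100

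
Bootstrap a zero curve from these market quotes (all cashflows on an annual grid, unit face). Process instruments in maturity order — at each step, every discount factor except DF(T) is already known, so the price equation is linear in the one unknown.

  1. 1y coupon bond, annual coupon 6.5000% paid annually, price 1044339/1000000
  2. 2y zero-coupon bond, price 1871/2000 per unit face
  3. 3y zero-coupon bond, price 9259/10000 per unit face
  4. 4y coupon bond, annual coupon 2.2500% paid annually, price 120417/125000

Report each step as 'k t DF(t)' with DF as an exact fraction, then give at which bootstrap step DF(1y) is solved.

1 1 4903/5000
2 2 1871/2000
3 3 9259/10000
4 4 2199/2500
DF(1y) is solved at step 1

step 1 [1y] bond c/1=13/200: DF=(1044339/1000000 − 13/200·(0))/(1+13/200) = 4903/5000 ≈ 0.980600
step 2 [2y] zero: DF = P = 1871/2000 ≈ 0.935500
step 3 [3y] zero: DF = P = 9259/10000 ≈ 0.925900
step 4 [4y] bond c/1=9/400: DF=(120417/125000 − 9/400·(0.980600+0.935500+0.925900))/(1+9/400) = 2199/2500 ≈ 0.879600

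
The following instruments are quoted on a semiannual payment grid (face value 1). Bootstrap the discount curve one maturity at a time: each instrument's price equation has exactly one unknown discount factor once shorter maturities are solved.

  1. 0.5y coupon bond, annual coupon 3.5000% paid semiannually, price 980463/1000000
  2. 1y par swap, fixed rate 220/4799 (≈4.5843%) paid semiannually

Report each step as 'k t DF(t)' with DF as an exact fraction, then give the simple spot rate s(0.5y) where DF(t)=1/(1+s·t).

1 1/2 2409/2500
2 1 239/250
s(0.5y) = (1/(2409/2500) − 1)/(1/2) = 182/2409 ≈ 7.5550%

step 1 [0.5y] bond c/2=7/400: DF=(980463/1000000 − 7/400·(0))/(1+7/400) = 2409/2500 ≈ 0.963600
step 2 [1y] swap r/2=110/4799: DF=(1 − 110/4799·(0.963600))/(1+110/4799) = 239/250 ≈ 0.956000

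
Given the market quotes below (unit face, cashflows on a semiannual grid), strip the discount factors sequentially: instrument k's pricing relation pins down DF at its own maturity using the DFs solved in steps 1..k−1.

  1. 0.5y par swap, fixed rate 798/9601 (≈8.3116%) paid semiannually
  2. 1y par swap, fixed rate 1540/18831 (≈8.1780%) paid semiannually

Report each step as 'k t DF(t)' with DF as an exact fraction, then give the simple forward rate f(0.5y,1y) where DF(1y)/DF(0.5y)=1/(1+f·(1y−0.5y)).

step 1 [0.5y] swap r/2=399/9601: DF=(1 − 399/9601·(0))/(1+399/9601) = 9601/10000 ≈ 0.960100
step 2 [1y] swap r/2=770/18831: DF=(1 − 770/18831·(0.960100))/(1+770/18831) = 923/1000 ≈ 0.923000

1 1/2 9601/10000
2 1 923/1000
f(0.5y,1y) = ((9601/10000)/(923/1000) − 1)/(1/2) = 371/4615 ≈ 8.0390%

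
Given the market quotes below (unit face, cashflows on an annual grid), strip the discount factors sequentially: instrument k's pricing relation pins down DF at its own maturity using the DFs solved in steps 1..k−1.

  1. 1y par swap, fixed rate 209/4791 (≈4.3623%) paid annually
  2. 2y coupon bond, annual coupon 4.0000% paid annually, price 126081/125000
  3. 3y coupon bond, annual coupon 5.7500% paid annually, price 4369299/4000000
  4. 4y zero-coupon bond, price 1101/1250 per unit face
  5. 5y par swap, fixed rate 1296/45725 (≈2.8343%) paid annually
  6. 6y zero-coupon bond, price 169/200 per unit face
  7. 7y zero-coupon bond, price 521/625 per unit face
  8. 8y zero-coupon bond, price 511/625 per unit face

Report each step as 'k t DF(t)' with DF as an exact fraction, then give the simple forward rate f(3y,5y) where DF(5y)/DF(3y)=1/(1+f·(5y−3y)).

1 1 4791/5000
2 2 933/1000
3 3 9301/10000
4 4 1101/1250
5 5 544/625
6 6 169/200
7 7 521/625
8 8 511/625
f(3y,5y) = ((9301/10000)/(544/625) − 1)/(2) = 597/17408 ≈ 3.4295%

step 1 [1y] swap r/1=209/4791: DF=(1 − 209/4791·(0))/(1+209/4791) = 4791/5000 ≈ 0.958200
step 2 [2y] bond c/1=1/25: DF=(126081/125000 − 1/25·(0.958200))/(1+1/25) = 933/1000 ≈ 0.933000
step 3 [3y] bond c/1=23/400: DF=(4369299/4000000 − 23/400·(0.958200+0.933000))/(1+23/400) = 9301/10000 ≈ 0.930100
step 4 [4y] zero: DF = P = 1101/1250 ≈ 0.880800
step 5 [5y] swap r/1=1296/45725: DF=(1 − 1296/45725·(0.958200+0.933000+0.930100+0.880800))/(1+1296/45725) = 544/625 ≈ 0.870400
step 6 [6y] zero: DF = P = 169/200 ≈ 0.845000
step 7 [7y] zero: DF = P = 521/625 ≈ 0.833600
step 8 [8y] zero: DF = P = 511/625 ≈ 0.817600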